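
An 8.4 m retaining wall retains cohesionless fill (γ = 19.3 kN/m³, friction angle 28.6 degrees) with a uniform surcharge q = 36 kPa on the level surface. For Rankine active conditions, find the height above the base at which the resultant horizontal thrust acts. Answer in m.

3.23 m

K_a = 0.3525.
Triangular part P₁ = ½K_aγH² = 240.1 at H/3 = 2.800 m; rectangular part P₂ = K_a q H = 106.6 at H/2 = 4.200 m.
ȳ = (P₁·2.800 + P₂·4.200)/(P₁+P₂) = 3.231 m.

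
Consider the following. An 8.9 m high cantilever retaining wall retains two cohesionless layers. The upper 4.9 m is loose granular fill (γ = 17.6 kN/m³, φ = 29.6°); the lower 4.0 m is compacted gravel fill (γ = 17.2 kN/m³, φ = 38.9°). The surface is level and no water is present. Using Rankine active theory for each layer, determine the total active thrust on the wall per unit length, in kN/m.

182 kN/m

K_a1 = tan²(45°−29.6°/2) = 0.3387; K_a2 = tan²(45°−38.9°/2) = 0.2285.
Layer 1: σ at base = K_a1 γ₁ h₁ = 29.21 kPa; P₁ = ½×29.21×4.9 = 71.57.
Layer 2: σ_v at top = γ₁h₁ = 86.24; σ_h top = K_a2×86.24 = 19.71; σ_h base = K_a2×(86.24+17.2×4.0) = 35.43.
P₂ = ½(19.71+35.43)×4.0 = 110.3. Total P_a = 71.57+110.3 = 181.9 kN/m.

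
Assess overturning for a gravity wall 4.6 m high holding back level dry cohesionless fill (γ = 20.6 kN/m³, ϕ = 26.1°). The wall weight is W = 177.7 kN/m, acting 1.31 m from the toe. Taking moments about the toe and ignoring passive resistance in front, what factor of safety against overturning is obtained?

1.79

K_a = tan²(45° − 26.1°/2) = 0.3889.
P_a = ½K_aγH² = 0.5×0.3889×20.6×4.6² = 84.77 kN/m, acting at H/3 = 1.533 m above the base.
Overturning moment M_o = P_a × H/3 = 84.77 × 1.533 = 130.0.
Resisting moment M_r = W × 1.31 = 177.7 × 1.31 = 232.8.
FS_overturning = M_r/M_o = 232.8/130.0 = 1.791.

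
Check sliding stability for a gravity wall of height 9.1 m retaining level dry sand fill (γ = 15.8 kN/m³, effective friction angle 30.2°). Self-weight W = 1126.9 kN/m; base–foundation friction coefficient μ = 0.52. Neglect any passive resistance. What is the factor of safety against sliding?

2.71

K_a = tan²(45° − 30.2°/2) = 0.3307.
P_a = ½K_aγH² = 0.5×0.3307×15.8×9.1² = 216.3 kN/m, acting at H/3 = 3.033 m above the base.
FS_sliding = μW / P_a = 0.52×1126.9 / 216.3 = 2.709.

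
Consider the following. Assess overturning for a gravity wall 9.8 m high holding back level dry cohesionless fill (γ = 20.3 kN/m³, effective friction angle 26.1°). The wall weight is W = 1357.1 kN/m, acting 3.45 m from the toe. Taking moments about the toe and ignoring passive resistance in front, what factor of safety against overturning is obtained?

K_a = tan²(45° − 26.1°/2) = 0.3889.
P_a = ½K_aγH² = 0.5×0.3889×20.3×9.8² = 379.1 kN/m, acting at H/3 = 3.267 m above the base.
Overturning moment M_o = P_a × H/3 = 379.1 × 3.267 = 1239.
Resisting moment M_r = W × 3.45 = 1357.1 × 3.45 = 4682.
FS_overturning = M_r/M_o = 4682/1239 = 3.780.

3.78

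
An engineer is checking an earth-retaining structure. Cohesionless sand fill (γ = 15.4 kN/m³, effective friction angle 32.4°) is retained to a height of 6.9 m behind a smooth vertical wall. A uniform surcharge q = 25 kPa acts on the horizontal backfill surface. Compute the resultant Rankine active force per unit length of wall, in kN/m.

163 kN/m

K_a = tan²(45° − φ/2) = 0.3022.
Soil triangle: ½ K_a γ H² = 0.5×0.3022×15.4×6.9² = 110.8 kN/m.
Surcharge rectangle: K_a q H = 0.3022×25×6.9 = 52.13 kN/m.
Total = 110.8 + 52.13 = 162.9 kN/m.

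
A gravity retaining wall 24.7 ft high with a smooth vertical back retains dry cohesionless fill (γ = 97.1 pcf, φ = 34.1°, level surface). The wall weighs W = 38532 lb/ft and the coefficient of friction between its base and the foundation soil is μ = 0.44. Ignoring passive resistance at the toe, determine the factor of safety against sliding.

2.03

K_a = tan²(45° − 34.1°/2) = 0.2815.
P_a = ½K_aγH² = 0.5×0.2815×97.1×24.7² = 8339 lb/ft, acting at H/3 = 8.233 ft above the base.
FS_sliding = μW / P_a = 0.44×38532 / 8339 = 2.033.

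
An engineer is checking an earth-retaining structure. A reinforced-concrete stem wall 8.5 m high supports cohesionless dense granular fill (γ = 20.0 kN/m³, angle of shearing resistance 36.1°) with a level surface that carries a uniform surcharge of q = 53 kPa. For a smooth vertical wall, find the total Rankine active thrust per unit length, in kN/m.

303 kN/m

K_a = tan²(45° − φ/2) = 0.2585.
Soil triangle: ½ K_a γ H² = 0.5×0.2585×20.0×8.5² = 186.8 kN/m.
Surcharge rectangle: K_a q H = 0.2585×53×8.5 = 116.5 kN/m.
Total = 186.8 + 116.5 = 303.2 kN/m.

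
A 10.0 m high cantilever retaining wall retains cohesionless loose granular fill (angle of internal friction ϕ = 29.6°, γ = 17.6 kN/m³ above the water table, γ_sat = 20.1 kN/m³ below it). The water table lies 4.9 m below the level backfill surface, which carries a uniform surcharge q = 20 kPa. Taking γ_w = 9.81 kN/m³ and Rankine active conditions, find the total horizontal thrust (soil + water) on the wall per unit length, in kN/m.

K_a = tan²(45° − φ/2) = 0.3387.
γ' = 20.1 − 9.81 = 10.29 kN/m³. h₂ = H − d_w = 5.1 m.
σ'_h: at surface K_a·q = 6.775; at WT K_a(q+γd_w) = 35.99; at base K_a(q+γd_w+γ'h₂) = 53.76 kPa.
P₁ = ½(6.775+35.99)×4.9 = 104.8; P₂ = ½(35.99+53.76)×5.1 = 228.9; P_w = ½γ_w h₂² = 127.6.
Total = 104.8+228.9+127.6 = 461.2 kN/m.

461 kN/m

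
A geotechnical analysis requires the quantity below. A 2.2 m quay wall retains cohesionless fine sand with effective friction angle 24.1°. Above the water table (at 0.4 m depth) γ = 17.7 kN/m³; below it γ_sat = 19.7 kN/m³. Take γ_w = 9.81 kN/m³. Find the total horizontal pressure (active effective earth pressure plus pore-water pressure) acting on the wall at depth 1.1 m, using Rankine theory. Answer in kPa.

12.7 kPa

K_a = (1 − sin φ)/(1 + sin φ) = 0.4201.
γ' = 19.7 − 9.81 = 9.890 kN/m³.
Effective vertical stress at 1.1 m: σ'_v = 17.7×0.4 + 9.890×0.700 = 14.00 kPa.
σ'_h = K_a σ'_v = 0.4201 × 14.00 = 5.883 kPa; u = γ_w × 0.700 = 6.867 kPa.
Total σ_h = 5.883 + 6.867 = 12.75 kPa.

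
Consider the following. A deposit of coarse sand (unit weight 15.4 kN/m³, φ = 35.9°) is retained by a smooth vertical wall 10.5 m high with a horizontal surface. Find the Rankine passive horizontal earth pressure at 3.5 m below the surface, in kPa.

K_p = (1 + sin φ)/(1 − sin φ) = 3.835.
σ_h = K_p γ z = 3.835 × 15.4 × 3.5 = 206.7 kPa.

207 kPa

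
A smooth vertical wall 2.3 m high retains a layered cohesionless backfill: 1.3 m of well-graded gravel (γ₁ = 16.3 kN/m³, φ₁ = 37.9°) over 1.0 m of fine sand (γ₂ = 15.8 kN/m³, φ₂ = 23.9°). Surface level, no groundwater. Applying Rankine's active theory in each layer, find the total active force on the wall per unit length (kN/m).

15.6 kN/m

K_a1 = tan²(45°−37.9°/2) = 0.2389; K_a2 = tan²(45°−23.9°/2) = 0.4233.
Layer 1: σ at base = K_a1 γ₁ h₁ = 5.063 kPa; P₁ = ½×5.063×1.3 = 3.291.
Layer 2: σ_v at top = γ₁h₁ = 21.19; σ_h top = K_a2×21.19 = 8.971; σ_h base = K_a2×(21.19+15.8×1.0) = 15.66.
P₂ = ½(8.971+15.66)×1.0 = 12.32. Total P_a = 3.291+12.32 = 15.61 kN/m.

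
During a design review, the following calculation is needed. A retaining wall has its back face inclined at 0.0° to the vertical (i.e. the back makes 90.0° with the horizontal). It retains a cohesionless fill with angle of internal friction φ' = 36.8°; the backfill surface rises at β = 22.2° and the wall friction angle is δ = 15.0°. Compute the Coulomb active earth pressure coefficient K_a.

0.307

K_a = sin²(α+φ) / [sin²α · sin(α−δ) · (1 + √{sin(φ+δ)sin(φ−β) / (sin(α−δ)sin(α+β))})²].
With α = 90.0°, φ = 36.8°, δ = 15.0°, β = 22.2°: K_a = 0.3069.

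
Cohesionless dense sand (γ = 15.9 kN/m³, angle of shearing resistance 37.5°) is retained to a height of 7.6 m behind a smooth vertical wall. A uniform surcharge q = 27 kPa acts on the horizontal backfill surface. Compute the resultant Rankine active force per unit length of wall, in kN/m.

K_a = tan²(45° − φ/2) = 0.2432.
Soil triangle: ½ K_a γ H² = 0.5×0.2432×15.9×7.6² = 111.7 kN/m.
Surcharge rectangle: K_a q H = 0.2432×27×7.6 = 49.90 kN/m.
Total = 111.7 + 49.90 = 161.6 kN/m.

162 kN/m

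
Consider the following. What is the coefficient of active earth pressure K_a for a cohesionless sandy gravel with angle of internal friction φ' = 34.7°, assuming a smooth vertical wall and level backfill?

K_a = tan²(45° − φ/2) = tan²(27.65°) = 0.2745.

0.274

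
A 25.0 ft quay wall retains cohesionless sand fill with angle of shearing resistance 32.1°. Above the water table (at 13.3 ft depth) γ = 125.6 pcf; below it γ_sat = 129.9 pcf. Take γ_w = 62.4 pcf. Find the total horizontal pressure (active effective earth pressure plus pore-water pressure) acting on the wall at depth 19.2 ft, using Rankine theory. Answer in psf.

K_a = (1 − sin φ)/(1 + sin φ) = 0.3060.
γ' = 129.9 − 62.4 = 67.50 pcf.
Effective vertical stress at 19.2 ft: σ'_v = 125.6×13.3 + 67.50×5.90 = 2069 psf.
σ'_h = K_a σ'_v = 0.3060 × 2069 = 633.0 psf; u = γ_w × 5.90 = 368.2 psf.
Total σ_h = 633.0 + 368.2 = 1001 psf.

1000 psf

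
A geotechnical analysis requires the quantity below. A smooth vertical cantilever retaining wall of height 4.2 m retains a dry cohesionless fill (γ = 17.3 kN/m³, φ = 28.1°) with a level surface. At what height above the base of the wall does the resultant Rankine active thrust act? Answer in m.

K_a = 0.3596.
The pressure distribution is triangular, so the resultant acts at H/3 above the base = 4.2/3 = 1.400 m.

1.40 m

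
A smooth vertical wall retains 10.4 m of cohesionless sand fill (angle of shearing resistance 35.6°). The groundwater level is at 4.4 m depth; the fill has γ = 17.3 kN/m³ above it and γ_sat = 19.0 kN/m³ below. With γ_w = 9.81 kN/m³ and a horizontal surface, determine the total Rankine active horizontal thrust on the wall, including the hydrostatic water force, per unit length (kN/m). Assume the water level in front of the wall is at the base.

K_a = tan²(45° − φ/2) = 0.2641.
γ' = 19.0 − 9.81 = 9.190 kN/m³. Depth below WT = 6.0 m.
σ'_h at WT = K_a γ d_w = 20.11 kPa; at base = 20.11 + K_a γ' × 6.0 = 34.67 kPa.
P₁ (0–4.4 m) = ½×20.11×4.4 = 44.23. P₂ (4.4–10.4 m) = ½(20.11+34.67)×6.0 = 164.3.
P_w = ½ γ_w h₂² = 0.5×9.81×6.0² = 176.6. Total = 44.23+164.3+176.6 = 385.1 kN/m.

385 kN/m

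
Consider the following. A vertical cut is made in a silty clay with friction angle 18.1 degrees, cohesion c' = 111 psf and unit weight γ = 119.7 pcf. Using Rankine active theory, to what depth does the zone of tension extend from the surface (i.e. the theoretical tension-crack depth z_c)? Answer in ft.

2.56 ft

K_a = tan²(45° − 18.1°/2) = 0.5259; √K_a = 0.7252.
The active pressure is zero where K_a γ z = 2c√K_a, so z_c = 2c/(γ√K_a) = 2×111/(119.7×0.7252) = 2.557 ft.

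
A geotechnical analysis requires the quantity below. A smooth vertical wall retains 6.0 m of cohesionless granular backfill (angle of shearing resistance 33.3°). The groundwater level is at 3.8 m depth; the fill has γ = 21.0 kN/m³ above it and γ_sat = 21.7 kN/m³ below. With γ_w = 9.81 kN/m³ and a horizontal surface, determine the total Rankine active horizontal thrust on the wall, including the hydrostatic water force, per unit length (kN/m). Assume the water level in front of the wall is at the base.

K_a = tan²(45° − φ/2) = 0.2911.
γ' = 21.7 − 9.81 = 11.89 kN/m³. Depth below WT = 2.2 m.
σ'_h at WT = K_a γ d_w = 23.23 kPa; at base = 23.23 + K_a γ' × 2.2 = 30.85 kPa.
P₁ (0–3.8 m) = ½×23.23×3.8 = 44.14. P₂ (3.8–6.0 m) = ½(23.23+30.85)×2.2 = 59.49.
P_w = ½ γ_w h₂² = 0.5×9.81×2.2² = 23.74. Total = 44.14+59.49+23.74 = 127.4 kN/m.

127 kN/m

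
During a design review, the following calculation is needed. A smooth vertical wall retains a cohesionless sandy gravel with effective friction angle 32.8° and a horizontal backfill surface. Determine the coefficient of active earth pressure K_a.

K_a = tan²(45° − φ/2) = tan²(28.60°) = 0.2973.

0.297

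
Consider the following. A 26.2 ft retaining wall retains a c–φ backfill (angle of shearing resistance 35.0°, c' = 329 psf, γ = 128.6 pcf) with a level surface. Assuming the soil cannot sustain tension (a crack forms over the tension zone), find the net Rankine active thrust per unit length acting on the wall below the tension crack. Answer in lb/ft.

4670 lb/ft

K_a = 0.2710; √K_a = 0.5206.
Tension-crack depth z_c = 2c/(γ√K_a) = 2×329/(128.6×0.5206) = 9.829 ft.
σ_a at base = K_a γ H − 2c√K_a = 0.2710×128.6×26.2 − 2×329×0.5206 = 570.5 psf.
P_a = ½ × 570.5 × (H − z_c) = 0.5×570.5×16.37 = 4670 lb/ft.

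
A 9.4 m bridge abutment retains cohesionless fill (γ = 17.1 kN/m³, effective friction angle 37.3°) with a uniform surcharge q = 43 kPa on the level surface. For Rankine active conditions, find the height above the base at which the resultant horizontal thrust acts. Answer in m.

3.68 m

K_a = 0.2453.
Triangular part P₁ = ½K_aγH² = 185.3 at H/3 = 3.133 m; rectangular part P₂ = K_a q H = 99.17 at H/2 = 4.700 m.
ȳ = (P₁·3.133 + P₂·4.700)/(P₁+P₂) = 3.679 m.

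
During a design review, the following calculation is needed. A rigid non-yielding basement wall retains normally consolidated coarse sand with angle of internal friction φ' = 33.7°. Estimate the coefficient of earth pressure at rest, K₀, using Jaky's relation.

0.445

K₀ = 1 − sin φ' = 1 − sin 33.7° = 0.4452.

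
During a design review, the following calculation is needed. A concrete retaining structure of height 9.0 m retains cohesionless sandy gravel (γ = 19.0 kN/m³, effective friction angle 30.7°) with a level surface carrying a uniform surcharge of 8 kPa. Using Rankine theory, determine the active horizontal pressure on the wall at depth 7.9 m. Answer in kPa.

51.2 kPa

K_a = (1 − sin φ)/(1 + sin φ) = 0.3240.
σ_v = γz + q = 19.0 × 7.9 + 8 = 158.1 kPa.
σ_h = K_a σ_v = 0.3240 × 158.1 = 51.23 kPa.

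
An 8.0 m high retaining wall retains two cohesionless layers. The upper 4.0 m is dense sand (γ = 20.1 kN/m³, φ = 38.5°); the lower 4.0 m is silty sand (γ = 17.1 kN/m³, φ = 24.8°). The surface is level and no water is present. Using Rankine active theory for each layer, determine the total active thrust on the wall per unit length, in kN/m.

K_a1 = tan²(45°−38.5°/2) = 0.2327; K_a2 = tan²(45°−24.8°/2) = 0.4090.
Layer 1: σ at base = K_a1 γ₁ h₁ = 18.71 kPa; P₁ = ½×18.71×4.0 = 37.41.
Layer 2: σ_v at top = γ₁h₁ = 80.40; σ_h top = K_a2×80.40 = 32.88; σ_h base = K_a2×(80.40+17.1×4.0) = 60.86.
P₂ = ½(32.88+60.86)×4.0 = 187.5. Total P_a = 37.41+187.5 = 224.9 kN/m.

225 kN/m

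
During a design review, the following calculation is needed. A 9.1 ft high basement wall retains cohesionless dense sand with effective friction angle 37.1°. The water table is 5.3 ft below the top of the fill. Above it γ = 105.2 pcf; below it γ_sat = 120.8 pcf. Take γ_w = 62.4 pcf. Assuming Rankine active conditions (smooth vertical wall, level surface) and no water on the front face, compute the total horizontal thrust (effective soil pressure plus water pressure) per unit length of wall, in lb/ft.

K_a = tan²(45° − φ/2) = 0.2475.
γ' = 120.8 − 62.4 = 58.40 pcf. Depth below WT = 3.8 ft.
σ'_h at WT = K_a γ d_w = 138.0 psf; at base = 138.0 + K_a γ' × 3.8 = 192.9 psf.
P₁ (0–5.3 ft) = ½×138.0×5.3 = 365.7. P₂ (5.3–9.1 ft) = ½(138.0+192.9)×3.8 = 628.7.
P_w = ½ γ_w h₂² = 0.5×62.4×3.8² = 450.5. Total = 365.7+628.7+450.5 = 1445 lb/ft.

1440 lb/ft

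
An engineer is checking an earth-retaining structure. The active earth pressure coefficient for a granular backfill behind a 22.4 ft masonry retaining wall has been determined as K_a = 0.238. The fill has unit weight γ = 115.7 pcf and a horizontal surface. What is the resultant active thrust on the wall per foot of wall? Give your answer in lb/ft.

6910 lb/ft

P = ½ K_a γ H² = 0.5 × 0.238 × 115.7 × 22.4² = 6908 lb/ft.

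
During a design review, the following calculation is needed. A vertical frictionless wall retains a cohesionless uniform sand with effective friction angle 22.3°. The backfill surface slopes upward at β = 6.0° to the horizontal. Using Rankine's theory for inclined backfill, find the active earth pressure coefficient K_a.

0.461

K_a = cos β · (cos β − √(cos²β − cos²φ)) / (cos β + √(cos²β − cos²φ)).
cos β = 0.9945, cos φ = 0.9252, √(cos²β − cos²φ) = 0.3648.
K_a = 0.9945 × (0.9945 − 0.3648)/(0.9945 + 0.3648) = 0.4608.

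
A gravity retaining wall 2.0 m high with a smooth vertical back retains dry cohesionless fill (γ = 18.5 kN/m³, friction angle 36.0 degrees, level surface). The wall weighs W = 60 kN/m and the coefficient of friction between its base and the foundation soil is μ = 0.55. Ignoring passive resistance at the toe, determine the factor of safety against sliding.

K_a = tan²(45° − 36.0°/2) = 0.2596.
P_a = ½K_aγH² = 0.5×0.2596×18.5×2.0² = 9.606 kN/m, acting at H/3 = 0.6667 m above the base.
FS_sliding = μW / P_a = 0.55×60 / 9.606 = 3.435.

3.44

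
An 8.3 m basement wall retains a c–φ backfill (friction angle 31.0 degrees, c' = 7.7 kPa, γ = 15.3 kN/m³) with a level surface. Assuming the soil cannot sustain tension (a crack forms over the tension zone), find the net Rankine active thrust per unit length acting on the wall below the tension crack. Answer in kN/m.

104 kN/m

K_a = 0.3201; √K_a = 0.5658.
Tension-crack depth z_c = 2c/(γ√K_a) = 2×7.7/(15.3×0.5658) = 1.779 m.
σ_a at base = K_a γ H − 2c√K_a = 0.3201×15.3×8.3 − 2×7.7×0.5658 = 31.94 kPa.
P_a = ½ × 31.94 × (H − z_c) = 0.5×31.94×6.521 = 104.1 kN/m.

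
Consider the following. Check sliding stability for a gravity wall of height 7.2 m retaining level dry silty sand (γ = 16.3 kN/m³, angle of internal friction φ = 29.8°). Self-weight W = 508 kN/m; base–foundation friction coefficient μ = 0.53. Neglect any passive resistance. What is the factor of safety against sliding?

K_a = tan²(45° − 29.8°/2) = 0.3360.
P_a = ½K_aγH² = 0.5×0.3360×16.3×7.2² = 142.0 kN/m, acting at H/3 = 2.400 m above the base.
FS_sliding = μW / P_a = 0.53×508 / 142.0 = 1.896.

1.90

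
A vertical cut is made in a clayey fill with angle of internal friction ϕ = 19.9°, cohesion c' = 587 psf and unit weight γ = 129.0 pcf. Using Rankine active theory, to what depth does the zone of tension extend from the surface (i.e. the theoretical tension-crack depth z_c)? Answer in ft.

K_a = tan²(45° − 19.9°/2) = 0.4921; √K_a = 0.7015.
The active pressure is zero where K_a γ z = 2c√K_a, so z_c = 2c/(γ√K_a) = 2×587/(129.0×0.7015) = 12.97 ft.

13.0 ft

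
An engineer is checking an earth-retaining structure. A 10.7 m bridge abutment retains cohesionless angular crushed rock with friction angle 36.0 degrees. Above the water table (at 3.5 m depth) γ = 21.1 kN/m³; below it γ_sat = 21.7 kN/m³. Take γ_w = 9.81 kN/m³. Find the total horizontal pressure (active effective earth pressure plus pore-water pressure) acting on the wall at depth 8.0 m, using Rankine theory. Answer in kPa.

K_a = (1 − sin φ)/(1 + sin φ) = 0.2596.
γ' = 21.7 − 9.81 = 11.89 kN/m³.
Effective vertical stress at 8.0 m: σ'_v = 21.1×3.5 + 11.89×4.50 = 127.4 kPa.
σ'_h = K_a σ'_v = 0.2596 × 127.4 = 33.06 kPa; u = γ_w × 4.50 = 44.15 kPa.
Total σ_h = 33.06 + 44.15 = 77.21 kPa.

77.2 kPa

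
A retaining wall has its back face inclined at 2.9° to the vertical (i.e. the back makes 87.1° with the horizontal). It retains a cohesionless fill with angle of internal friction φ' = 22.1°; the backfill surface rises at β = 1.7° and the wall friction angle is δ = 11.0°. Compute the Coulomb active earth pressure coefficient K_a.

K_a = sin²(α+φ) / [sin²α · sin(α−δ) · (1 + √{sin(φ+δ)sin(φ−β) / (sin(α−δ)sin(α+β))})²].
With α = 87.1°, φ = 22.1°, δ = 11.0°, β = 1.7°: K_a = 0.4424.

0.442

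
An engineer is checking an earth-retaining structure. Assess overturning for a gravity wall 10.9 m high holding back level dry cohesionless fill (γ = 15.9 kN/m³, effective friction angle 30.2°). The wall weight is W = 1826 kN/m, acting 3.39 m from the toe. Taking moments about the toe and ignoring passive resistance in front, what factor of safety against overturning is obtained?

5.46

K_a = tan²(45° − 30.2°/2) = 0.3307.
P_a = ½K_aγH² = 0.5×0.3307×15.9×10.9² = 312.3 kN/m, acting at H/3 = 3.633 m above the base.
Overturning moment M_o = P_a × H/3 = 312.3 × 3.633 = 1135.
Resisting moment M_r = W × 3.39 = 1826 × 3.39 = 6190.
FS_overturning = M_r/M_o = 6190/1135 = 5.455.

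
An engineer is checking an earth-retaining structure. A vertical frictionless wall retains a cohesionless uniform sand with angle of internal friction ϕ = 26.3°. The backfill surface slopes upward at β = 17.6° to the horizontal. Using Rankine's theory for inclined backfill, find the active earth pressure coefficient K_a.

0.470

K_a = cos β · (cos β − √(cos²β − cos²φ)) / (cos β + √(cos²β − cos²φ)).
cos β = 0.9532, cos φ = 0.8965, √(cos²β − cos²φ) = 0.3239.
K_a = 0.9532 × (0.9532 − 0.3239)/(0.9532 + 0.3239) = 0.4697.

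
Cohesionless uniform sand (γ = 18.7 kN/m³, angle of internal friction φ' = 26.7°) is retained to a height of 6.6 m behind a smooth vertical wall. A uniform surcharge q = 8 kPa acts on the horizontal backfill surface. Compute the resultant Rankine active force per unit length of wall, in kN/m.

K_a = tan²(45° − φ/2) = 0.3800.
Soil triangle: ½ K_a γ H² = 0.5×0.3800×18.7×6.6² = 154.8 kN/m.
Surcharge rectangle: K_a q H = 0.3800×8×6.6 = 20.06 kN/m.
Total = 154.8 + 20.06 = 174.8 kN/m.

175 kN/m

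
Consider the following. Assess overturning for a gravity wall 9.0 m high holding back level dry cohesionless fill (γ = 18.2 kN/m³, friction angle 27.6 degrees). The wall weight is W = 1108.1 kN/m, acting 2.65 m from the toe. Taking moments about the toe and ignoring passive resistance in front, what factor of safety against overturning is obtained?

K_a = tan²(45° − 27.6°/2) = 0.3668.
P_a = ½K_aγH² = 0.5×0.3668×18.2×9.0² = 270.4 kN/m, acting at H/3 = 3.000 m above the base.
Overturning moment M_o = P_a × H/3 = 270.4 × 3.000 = 811.1.
Resisting moment M_r = W × 2.65 = 1108.1 × 2.65 = 2936.
FS_overturning = M_r/M_o = 2936/811.1 = 3.621.

3.62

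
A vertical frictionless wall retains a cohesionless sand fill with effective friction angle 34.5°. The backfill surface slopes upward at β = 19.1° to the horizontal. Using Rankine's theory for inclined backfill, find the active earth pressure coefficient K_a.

K_a = cos β · (cos β − √(cos²β − cos²φ)) / (cos β + √(cos²β − cos²φ)).
cos β = 0.9449, cos φ = 0.8241, √(cos²β − cos²φ) = 0.4623.
K_a = 0.9449 × (0.9449 − 0.4623)/(0.9449 + 0.4623) = 0.3241.

0.324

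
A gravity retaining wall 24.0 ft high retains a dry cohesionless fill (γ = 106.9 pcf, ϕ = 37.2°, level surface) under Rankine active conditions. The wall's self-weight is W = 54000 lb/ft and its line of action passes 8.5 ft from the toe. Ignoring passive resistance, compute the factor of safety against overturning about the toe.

7.56

K_a = tan²(45° − 37.2°/2) = 0.2464.
P_a = ½K_aγH² = 0.5×0.2464×106.9×24.0² = 7586 lb/ft, acting at H/3 = 8.000 ft above the base.
Overturning moment M_o = P_a × H/3 = 7586 × 8.000 = 60690.
Resisting moment M_r = W × 8.5 = 54000 × 8.5 = 459000.
FS_overturning = M_r/M_o = 459000/60690 = 7.563.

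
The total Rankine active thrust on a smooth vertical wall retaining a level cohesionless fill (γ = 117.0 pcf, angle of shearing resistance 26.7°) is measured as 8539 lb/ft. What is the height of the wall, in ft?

K_a = 0.3800. P_a = ½ K_a γ H² ⇒ H = √(2P_a/(K_a γ)).
H = √(2×8539/(0.3800×117.0)) = 19.60 ft.

19.6 ft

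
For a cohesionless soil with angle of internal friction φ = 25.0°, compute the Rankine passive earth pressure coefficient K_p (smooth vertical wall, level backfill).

K_p = (1 + sin φ)/(1 − sin φ) = tan²(45° + 25.0°/2) = 2.464.

2.46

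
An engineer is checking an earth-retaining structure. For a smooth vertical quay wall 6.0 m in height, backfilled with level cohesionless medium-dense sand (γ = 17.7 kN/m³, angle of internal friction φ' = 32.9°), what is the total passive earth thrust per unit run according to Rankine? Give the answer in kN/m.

K_p = tan²(45° + φ/2) = 3.378.
P_p = ½ K_p γ H² = 0.5 × 3.378 × 17.7 × 6.0² = 1076 kN/m.

1080 kN/m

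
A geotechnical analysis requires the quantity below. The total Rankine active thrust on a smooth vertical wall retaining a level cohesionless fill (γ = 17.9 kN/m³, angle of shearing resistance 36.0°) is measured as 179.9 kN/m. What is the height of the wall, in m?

8.80 m

K_a = 0.2596. P_a = ½ K_a γ H² ⇒ H = √(2P_a/(K_a γ)).
H = √(2×179.9/(0.2596×17.9)) = 8.799 m.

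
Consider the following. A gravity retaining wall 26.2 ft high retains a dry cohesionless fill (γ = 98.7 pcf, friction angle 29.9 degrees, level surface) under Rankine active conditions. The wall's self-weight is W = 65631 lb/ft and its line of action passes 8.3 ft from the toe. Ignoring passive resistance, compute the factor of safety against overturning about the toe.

5.50

K_a = tan²(45° − 29.9°/2) = 0.3347.
P_a = ½K_aγH² = 0.5×0.3347×98.7×26.2² = 11340 lb/ft, acting at H/3 = 8.733 ft above the base.
Overturning moment M_o = P_a × H/3 = 11340 × 8.733 = 99010.
Resisting moment M_r = W × 8.3 = 65631 × 8.3 = 544700.
FS_overturning = M_r/M_o = 544700/99010 = 5.502.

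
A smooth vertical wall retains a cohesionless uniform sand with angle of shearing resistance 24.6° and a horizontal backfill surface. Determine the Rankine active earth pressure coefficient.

K_a = (1 − sin φ)/(1 + sin φ) = (1 − sin 24.6°)/(1 + sin 24.6°) = 0.4121.

0.412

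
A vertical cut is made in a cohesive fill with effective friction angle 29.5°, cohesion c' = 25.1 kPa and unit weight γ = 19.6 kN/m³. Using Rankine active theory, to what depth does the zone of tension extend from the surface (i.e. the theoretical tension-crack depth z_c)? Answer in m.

4.39 m

K_a = tan²(45° − 29.5°/2) = 0.3401; √K_a = 0.5832.
The active pressure is zero where K_a γ z = 2c√K_a, so z_c = 2c/(γ√K_a) = 2×25.1/(19.6×0.5832) = 4.392 m.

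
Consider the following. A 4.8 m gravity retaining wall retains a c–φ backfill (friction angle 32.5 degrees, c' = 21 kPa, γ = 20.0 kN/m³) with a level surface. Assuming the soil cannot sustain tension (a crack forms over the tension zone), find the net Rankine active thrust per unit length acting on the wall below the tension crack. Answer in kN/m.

K_a = 0.3010; √K_a = 0.5486.
Tension-crack depth z_c = 2c/(γ√K_a) = 2×21/(20.0×0.5486) = 3.828 m.
σ_a at base = K_a γ H − 2c√K_a = 0.3010×20.0×4.8 − 2×21×0.5486 = 5.852 kPa.
P_a = ½ × 5.852 × (H − z_c) = 0.5×5.852×0.9722 = 2.845 kN/m.

2.84 kN/m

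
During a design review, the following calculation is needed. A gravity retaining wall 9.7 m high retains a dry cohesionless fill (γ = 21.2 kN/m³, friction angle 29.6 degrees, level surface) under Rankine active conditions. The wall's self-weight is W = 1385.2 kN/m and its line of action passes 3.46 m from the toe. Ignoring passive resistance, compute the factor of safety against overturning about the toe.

4.39

K_a = tan²(45° − 29.6°/2) = 0.3387.
P_a = ½K_aγH² = 0.5×0.3387×21.2×9.7² = 337.8 kN/m, acting at H/3 = 3.233 m above the base.
Overturning moment M_o = P_a × H/3 = 337.8 × 3.233 = 1092.
Resisting moment M_r = W × 3.46 = 1385.2 × 3.46 = 4793.
FS_overturning = M_r/M_o = 4793/1092 = 4.388.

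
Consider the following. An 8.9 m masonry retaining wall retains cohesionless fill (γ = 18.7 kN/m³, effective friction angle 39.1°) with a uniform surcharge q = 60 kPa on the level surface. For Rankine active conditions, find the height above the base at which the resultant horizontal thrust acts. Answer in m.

K_a = 0.2265.
Triangular part P₁ = ½K_aγH² = 167.7 at H/3 = 2.967 m; rectangular part P₂ = K_a q H = 120.9 at H/2 = 4.450 m.
ȳ = (P₁·2.967 + P₂·4.450)/(P₁+P₂) = 3.588 m.

3.59 m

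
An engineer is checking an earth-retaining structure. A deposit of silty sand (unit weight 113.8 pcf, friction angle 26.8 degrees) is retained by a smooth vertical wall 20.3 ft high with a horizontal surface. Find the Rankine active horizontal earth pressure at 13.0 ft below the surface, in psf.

560 psf

K_a = (1 − sin φ)/(1 + sin φ) = 0.3785.
σ_h = K_a γ z = 0.3785 × 113.8 × 13.0 = 559.9 psf.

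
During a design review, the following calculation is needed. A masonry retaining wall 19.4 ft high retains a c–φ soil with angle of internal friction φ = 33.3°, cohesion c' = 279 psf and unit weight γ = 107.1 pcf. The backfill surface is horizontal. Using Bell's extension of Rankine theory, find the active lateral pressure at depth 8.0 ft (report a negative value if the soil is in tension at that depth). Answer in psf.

-51.6 psf

K_a = (1 − sin φ)/(1 + sin φ) = 0.2911.
σ_a = K_a γ z − 2c√K_a = 0.2911×107.1×8.0 − 2×279×0.5396 = -51.63 psf.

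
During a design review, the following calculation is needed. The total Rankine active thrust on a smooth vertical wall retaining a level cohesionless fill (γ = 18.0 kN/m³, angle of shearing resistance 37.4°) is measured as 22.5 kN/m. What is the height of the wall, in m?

K_a = 0.2443. P_a = ½ K_a γ H² ⇒ H = √(2P_a/(K_a γ)).
H = √(2×22.5/(0.2443×18.0)) = 3.199 m.

3.20 m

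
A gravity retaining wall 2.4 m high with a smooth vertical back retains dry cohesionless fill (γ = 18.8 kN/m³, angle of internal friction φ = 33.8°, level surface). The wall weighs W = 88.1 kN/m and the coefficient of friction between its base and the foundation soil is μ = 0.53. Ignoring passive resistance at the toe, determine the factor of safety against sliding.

3.02

K_a = tan²(45° − 33.8°/2) = 0.2851.
P_a = ½K_aγH² = 0.5×0.2851×18.8×2.4² = 15.44 kN/m, acting at H/3 = 0.8000 m above the base.
FS_sliding = μW / P_a = 0.53×88.1 / 15.44 = 3.025.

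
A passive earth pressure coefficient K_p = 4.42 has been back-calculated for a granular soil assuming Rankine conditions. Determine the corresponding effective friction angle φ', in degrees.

39.1°

K_p = (1+sin φ)/(1−sin φ) ⇒ sin φ = (K_p − 1)/(K_p + 1) = 0.6310.
φ = arcsin(0.6310) = 39.12°.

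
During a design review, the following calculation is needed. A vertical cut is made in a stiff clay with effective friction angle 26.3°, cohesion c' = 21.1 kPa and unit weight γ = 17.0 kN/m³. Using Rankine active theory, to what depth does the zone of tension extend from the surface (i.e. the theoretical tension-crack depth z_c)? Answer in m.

K_a = tan²(45° − 26.3°/2) = 0.3859; √K_a = 0.6212.
The active pressure is zero where K_a γ z = 2c√K_a, so z_c = 2c/(γ√K_a) = 2×21.1/(17.0×0.6212) = 3.996 m.

4.00 m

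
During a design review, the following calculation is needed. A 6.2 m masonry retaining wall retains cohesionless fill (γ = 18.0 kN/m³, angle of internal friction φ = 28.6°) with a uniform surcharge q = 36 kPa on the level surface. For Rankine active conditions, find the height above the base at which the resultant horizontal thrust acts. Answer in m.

K_a = 0.3525.
Triangular part P₁ = ½K_aγH² = 122.0 at H/3 = 2.067 m; rectangular part P₂ = K_a q H = 78.69 at H/2 = 3.100 m.
ȳ = (P₁·2.067 + P₂·3.100)/(P₁+P₂) = 2.472 m.

2.47 m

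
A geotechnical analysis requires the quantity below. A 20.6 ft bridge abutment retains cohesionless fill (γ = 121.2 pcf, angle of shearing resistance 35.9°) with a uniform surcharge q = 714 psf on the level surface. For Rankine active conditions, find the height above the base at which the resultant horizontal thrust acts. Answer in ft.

K_a = 0.2607.
Triangular part P₁ = ½K_aγH² = 6705 at H/3 = 6.867 ft; rectangular part P₂ = K_a q H = 3835 at H/2 = 10.30 ft.
ȳ = (P₁·6.867 + P₂·10.30)/(P₁+P₂) = 8.116 ft.

8.12 ft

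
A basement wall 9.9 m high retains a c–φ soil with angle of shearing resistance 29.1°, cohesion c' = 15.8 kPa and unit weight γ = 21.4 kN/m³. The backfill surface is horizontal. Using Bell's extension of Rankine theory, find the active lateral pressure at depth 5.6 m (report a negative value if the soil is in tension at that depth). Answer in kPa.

22.8 kPa

K_a = (1 − sin φ)/(1 + sin φ) = 0.3456.
σ_a = K_a γ z − 2c√K_a = 0.3456×21.4×5.6 − 2×15.8×0.5879 = 22.84 kPa.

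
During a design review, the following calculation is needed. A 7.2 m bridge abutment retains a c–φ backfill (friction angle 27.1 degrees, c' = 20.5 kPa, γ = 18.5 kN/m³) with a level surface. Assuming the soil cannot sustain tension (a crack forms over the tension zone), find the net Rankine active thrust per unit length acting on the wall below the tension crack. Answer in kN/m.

44.3 kN/m

K_a = 0.3741; √K_a = 0.6116.
Tension-crack depth z_c = 2c/(γ√K_a) = 2×20.5/(18.5×0.6116) = 3.624 m.
σ_a at base = K_a γ H − 2c√K_a = 0.3741×18.5×7.2 − 2×20.5×0.6116 = 24.75 kPa.
P_a = ½ × 24.75 × (H − z_c) = 0.5×24.75×3.576 = 44.26 kN/m.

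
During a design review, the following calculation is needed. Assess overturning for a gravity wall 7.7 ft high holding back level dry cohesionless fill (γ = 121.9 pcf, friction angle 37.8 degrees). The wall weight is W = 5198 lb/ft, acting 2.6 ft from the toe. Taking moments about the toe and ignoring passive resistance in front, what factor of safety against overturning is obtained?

K_a = tan²(45° − 37.8°/2) = 0.2400.
P_a = ½K_aγH² = 0.5×0.2400×121.9×7.7² = 867.3 lb/ft, acting at H/3 = 2.567 ft above the base.
Overturning moment M_o = P_a × H/3 = 867.3 × 2.567 = 2226.
Resisting moment M_r = W × 2.6 = 5198 × 2.6 = 13510.
FS_overturning = M_r/M_o = 13510/2226 = 6.071.

6.07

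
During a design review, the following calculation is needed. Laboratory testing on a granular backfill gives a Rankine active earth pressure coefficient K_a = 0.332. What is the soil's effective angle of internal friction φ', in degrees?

K_a = tan²(45° − φ/2) ⇒ 45° − φ/2 = arctan(√0.332) = 29.95°.
φ = 2(45° − 29.95°) = 30.10°.

30.1°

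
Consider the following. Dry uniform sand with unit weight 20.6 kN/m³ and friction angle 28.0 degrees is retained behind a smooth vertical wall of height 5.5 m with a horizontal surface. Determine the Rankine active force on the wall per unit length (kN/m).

112 kN/m

K_a = tan²(45° − φ/2) = 0.3610.
P_a = ½ K_a γ H² = 0.5 × 0.3610 × 20.6 × 5.5² = 112.5 kN/m.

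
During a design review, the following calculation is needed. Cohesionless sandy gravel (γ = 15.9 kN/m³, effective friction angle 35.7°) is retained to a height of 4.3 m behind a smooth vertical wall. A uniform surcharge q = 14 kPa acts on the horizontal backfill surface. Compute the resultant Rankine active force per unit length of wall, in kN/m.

K_a = tan²(45° − φ/2) = 0.2630.
Soil triangle: ½ K_a γ H² = 0.5×0.2630×15.9×4.3² = 38.66 kN/m.
Surcharge rectangle: K_a q H = 0.2630×14×4.3 = 15.83 kN/m.
Total = 38.66 + 15.83 = 54.49 kN/m.

54.5 kN/m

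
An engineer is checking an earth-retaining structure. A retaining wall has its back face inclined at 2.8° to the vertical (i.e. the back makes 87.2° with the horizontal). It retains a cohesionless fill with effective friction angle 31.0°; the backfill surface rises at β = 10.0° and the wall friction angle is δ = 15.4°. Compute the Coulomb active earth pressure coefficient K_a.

K_a = sin²(α+φ) / [sin²α · sin(α−δ) · (1 + √{sin(φ+δ)sin(φ−β) / (sin(α−δ)sin(α+β))})²].
With α = 87.2°, φ = 31.0°, δ = 15.4°, β = 10.0°: K_a = 0.3525.

0.353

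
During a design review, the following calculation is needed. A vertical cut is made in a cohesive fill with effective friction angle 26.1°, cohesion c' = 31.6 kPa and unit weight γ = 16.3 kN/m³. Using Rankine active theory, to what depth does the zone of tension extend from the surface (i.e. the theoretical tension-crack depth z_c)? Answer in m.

6.22 m

K_a = tan²(45° − 26.1°/2) = 0.3889; √K_a = 0.6237.
The active pressure is zero where K_a γ z = 2c√K_a, so z_c = 2c/(γ√K_a) = 2×31.6/(16.3×0.6237) = 6.217 m.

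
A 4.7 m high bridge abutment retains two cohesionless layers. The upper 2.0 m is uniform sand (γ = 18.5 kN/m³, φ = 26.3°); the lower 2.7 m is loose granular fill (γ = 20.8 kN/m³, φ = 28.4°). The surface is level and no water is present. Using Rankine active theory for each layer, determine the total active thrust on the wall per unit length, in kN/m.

76.7 kN/m

K_a1 = tan²(45°−26.3°/2) = 0.3859; K_a2 = tan²(45°−28.4°/2) = 0.3554.
Layer 1: σ at base = K_a1 γ₁ h₁ = 14.28 kPa; P₁ = ½×14.28×2.0 = 14.28.
Layer 2: σ_v at top = γ₁h₁ = 37.00; σ_h top = K_a2×37.00 = 13.15; σ_h base = K_a2×(37.00+20.8×2.7) = 33.11.
P₂ = ½(13.15+33.11)×2.7 = 62.44. Total P_a = 14.28+62.44 = 76.72 kN/m.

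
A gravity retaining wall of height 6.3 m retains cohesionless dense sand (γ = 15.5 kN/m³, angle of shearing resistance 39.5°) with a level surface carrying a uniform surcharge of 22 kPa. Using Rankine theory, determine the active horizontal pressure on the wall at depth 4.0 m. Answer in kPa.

18.7 kPa

K_a = (1 − sin φ)/(1 + sin φ) = 0.2224.
σ_v = γz + q = 15.5 × 4.0 + 22 = 84.00 kPa.
σ_h = K_a σ_v = 0.2224 × 84.00 = 18.68 kPa.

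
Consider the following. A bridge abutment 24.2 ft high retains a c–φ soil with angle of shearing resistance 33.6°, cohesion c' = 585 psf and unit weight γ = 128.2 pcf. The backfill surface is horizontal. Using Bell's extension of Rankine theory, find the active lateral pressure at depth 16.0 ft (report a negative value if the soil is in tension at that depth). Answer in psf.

K_a = (1 − sin φ)/(1 + sin φ) = 0.2875.
σ_a = K_a γ z − 2c√K_a = 0.2875×128.2×16.0 − 2×585×0.5362 = -37.62 psf.

-37.6 psf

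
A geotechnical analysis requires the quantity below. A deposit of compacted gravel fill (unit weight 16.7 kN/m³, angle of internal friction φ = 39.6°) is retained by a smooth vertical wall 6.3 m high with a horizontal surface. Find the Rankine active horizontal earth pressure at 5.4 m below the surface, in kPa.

20.0 kPa

K_a = (1 − sin φ)/(1 + sin φ) = 0.2214.
σ_h = K_a γ z = 0.2214 × 16.7 × 5.4 = 19.97 kPa.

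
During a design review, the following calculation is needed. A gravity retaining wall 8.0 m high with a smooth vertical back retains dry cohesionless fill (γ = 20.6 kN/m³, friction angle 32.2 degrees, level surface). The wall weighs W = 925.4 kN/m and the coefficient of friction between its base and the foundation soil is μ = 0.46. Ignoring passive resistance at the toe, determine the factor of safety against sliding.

2.12

K_a = tan²(45° − 32.2°/2) = 0.3047.
P_a = ½K_aγH² = 0.5×0.3047×20.6×8.0² = 200.9 kN/m, acting at H/3 = 2.667 m above the base.
FS_sliding = μW / P_a = 0.46×925.4 / 200.9 = 2.119.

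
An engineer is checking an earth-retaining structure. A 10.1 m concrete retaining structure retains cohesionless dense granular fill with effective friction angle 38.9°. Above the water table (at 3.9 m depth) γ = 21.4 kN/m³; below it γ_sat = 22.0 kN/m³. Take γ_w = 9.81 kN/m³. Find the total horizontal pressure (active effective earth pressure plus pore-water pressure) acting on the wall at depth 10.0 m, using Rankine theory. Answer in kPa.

95.9 kPa

K_a = (1 − sin φ)/(1 + sin φ) = 0.2285.
γ' = 22.0 − 9.81 = 12.19 kN/m³.
Effective vertical stress at 10.0 m: σ'_v = 21.4×3.9 + 12.19×6.10 = 157.8 kPa.
σ'_h = K_a σ'_v = 0.2285 × 157.8 = 36.07 kPa; u = γ_w × 6.10 = 59.84 kPa.
Total σ_h = 36.07 + 59.84 = 95.91 kPa.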